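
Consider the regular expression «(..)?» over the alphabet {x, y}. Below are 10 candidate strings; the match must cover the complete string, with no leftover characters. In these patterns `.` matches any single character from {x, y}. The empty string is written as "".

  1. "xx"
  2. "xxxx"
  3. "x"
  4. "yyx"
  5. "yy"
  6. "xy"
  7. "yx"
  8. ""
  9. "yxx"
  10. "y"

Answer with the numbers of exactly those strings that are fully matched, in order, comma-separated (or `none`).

1 → match
2 → no match
3 → no match
4 → no match
5 → match
6 → match
7 → match
8 → match
9 → no match
10 → no match

1, 5, 6, 7, 8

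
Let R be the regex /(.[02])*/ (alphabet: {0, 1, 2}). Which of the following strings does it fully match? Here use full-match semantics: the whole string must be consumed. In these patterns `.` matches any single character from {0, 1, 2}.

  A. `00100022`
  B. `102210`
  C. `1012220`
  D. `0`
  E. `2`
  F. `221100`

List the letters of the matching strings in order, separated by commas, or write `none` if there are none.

A → match
B → match
C → no match
D → no match
E → no match
F → no match

A, B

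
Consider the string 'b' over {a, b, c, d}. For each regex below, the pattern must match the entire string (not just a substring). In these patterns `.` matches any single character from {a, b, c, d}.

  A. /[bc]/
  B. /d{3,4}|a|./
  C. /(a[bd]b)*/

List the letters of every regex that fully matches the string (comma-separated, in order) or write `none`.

A → match
B → match
C → no match

A, B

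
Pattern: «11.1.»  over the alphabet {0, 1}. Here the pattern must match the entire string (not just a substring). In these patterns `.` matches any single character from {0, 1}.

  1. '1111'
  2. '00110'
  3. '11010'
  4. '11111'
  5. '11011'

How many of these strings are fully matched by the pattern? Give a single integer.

1. '1111' → no match
2. '00110' → no match — must start with '11'
3. '11010' → match
4. '11111' → match
5. '11011' → match
Total matched: 3

3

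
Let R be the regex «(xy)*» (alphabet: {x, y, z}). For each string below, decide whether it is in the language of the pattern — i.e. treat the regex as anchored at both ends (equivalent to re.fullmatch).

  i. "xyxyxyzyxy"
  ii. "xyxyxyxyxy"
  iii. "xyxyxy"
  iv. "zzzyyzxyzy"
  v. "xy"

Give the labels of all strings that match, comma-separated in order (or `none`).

ii, iii, v

i → no match
ii → match
iii → match
iv → no match
v → match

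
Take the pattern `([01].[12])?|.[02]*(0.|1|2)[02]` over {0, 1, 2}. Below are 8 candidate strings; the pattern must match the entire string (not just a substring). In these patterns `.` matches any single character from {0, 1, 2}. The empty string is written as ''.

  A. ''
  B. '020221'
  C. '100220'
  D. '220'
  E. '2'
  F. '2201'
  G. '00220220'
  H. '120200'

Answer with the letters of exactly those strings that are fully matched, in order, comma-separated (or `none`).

A, C, D, G

A → match
B → no match
C → match
D → match
E → no match
F → no match
G → match
H → no match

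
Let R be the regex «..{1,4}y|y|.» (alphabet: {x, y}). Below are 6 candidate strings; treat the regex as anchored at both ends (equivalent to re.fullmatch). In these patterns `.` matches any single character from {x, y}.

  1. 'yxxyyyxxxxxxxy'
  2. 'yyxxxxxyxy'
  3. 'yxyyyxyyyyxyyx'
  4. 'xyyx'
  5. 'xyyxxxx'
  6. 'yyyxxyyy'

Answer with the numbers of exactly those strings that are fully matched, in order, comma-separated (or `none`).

none

1 → no match
2 → no match
3 → no match
4 → no match
5 → no match
6 → no match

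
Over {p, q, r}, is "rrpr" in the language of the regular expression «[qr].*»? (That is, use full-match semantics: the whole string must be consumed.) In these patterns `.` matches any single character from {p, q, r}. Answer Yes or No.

Yes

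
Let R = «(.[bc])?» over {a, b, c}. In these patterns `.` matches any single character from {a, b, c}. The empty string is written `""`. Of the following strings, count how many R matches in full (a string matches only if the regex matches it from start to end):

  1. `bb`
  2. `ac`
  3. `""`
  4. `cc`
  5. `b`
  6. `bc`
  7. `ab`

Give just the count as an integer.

1 → match
2 → match
3 → match
4 → match
5 → no match
6 → match
7 → match
Total matched: 6

6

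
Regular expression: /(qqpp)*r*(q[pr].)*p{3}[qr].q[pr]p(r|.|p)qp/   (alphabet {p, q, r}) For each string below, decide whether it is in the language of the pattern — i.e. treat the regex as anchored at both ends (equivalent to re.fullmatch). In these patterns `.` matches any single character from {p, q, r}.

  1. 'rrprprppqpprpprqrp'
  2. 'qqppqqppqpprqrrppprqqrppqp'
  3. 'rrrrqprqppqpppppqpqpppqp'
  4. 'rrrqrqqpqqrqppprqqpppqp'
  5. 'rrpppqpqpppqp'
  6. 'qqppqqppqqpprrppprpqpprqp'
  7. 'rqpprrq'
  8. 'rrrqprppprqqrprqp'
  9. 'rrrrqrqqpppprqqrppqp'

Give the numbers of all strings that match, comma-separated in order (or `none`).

1 → no match — must end with 'qp'
2 → no match
3 → match
4 → match
5 → match
6 → match
7 → no match — must end with 'qp'
8 → match
9 → no match

3, 4, 5, 6, 8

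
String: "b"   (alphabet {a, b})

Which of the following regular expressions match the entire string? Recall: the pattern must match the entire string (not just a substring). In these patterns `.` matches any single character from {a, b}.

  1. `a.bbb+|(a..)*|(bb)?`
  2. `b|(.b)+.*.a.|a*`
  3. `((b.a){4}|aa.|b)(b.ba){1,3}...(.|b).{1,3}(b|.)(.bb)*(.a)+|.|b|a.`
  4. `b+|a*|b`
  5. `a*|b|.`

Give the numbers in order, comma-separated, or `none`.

1 → no match
2 → match
3 → match
4 → match
5 → match

2, 3, 4, 5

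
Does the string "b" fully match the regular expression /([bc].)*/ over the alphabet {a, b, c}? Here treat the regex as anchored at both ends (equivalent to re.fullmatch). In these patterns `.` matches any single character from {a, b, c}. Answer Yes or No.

No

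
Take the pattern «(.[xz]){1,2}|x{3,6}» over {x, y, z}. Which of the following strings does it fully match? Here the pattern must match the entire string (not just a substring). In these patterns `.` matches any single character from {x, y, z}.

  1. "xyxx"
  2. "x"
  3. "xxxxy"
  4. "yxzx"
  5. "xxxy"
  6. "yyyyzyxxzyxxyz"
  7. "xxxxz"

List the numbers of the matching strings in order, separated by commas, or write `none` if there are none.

1 → no match
2 → no match
3 → no match
4 → match
5 → no match
6 → no match
7 → no match

4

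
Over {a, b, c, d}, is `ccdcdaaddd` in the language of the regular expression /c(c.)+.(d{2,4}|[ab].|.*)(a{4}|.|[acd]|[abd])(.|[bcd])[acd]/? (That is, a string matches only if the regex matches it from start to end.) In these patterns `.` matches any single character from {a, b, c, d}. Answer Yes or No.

Yes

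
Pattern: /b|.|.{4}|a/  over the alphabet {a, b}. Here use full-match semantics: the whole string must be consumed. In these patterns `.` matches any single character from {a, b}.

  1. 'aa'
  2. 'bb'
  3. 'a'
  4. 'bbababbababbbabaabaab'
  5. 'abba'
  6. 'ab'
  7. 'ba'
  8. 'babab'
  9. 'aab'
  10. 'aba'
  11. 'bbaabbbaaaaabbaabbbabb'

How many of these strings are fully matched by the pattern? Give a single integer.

1 → no match
2 → no match
3 → match
4 → no match
5 → match
6 → no match
7 → no match
8 → no match
9 → no match
10 → no match
11 → no match
Total matched: 2

2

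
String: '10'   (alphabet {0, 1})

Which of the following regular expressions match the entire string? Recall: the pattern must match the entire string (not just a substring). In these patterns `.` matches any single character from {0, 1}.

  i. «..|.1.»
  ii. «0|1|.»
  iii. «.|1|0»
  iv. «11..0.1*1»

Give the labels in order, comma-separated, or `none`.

i → match
ii → no match
iii → no match
iv → no match — must start with '11'

i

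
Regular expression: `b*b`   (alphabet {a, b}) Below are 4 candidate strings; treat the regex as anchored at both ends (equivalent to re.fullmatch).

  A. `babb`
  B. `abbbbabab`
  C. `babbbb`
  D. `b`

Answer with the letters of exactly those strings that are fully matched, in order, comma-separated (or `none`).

D

A → no match
B → no match
C → no match
D → match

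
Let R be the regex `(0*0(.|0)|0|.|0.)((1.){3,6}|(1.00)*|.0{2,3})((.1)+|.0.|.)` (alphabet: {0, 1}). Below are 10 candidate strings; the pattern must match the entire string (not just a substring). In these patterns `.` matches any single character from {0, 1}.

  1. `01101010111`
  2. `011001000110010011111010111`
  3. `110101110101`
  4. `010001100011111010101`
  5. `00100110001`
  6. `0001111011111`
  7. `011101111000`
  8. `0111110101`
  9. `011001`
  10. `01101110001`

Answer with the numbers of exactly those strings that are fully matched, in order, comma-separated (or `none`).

1 → match
2 → no match
3 → match
4 → match
5 → no match
6 → match
7 → match
8 → match
9 → match
10 → match

1, 3, 4, 6, 7, 8, 9, 10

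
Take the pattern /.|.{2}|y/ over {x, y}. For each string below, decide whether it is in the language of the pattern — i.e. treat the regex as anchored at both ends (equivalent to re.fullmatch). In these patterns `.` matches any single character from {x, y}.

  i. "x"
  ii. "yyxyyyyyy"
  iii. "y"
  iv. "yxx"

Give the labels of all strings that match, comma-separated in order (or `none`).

i, iii

i → match
ii → no match
iii → match
iv → no match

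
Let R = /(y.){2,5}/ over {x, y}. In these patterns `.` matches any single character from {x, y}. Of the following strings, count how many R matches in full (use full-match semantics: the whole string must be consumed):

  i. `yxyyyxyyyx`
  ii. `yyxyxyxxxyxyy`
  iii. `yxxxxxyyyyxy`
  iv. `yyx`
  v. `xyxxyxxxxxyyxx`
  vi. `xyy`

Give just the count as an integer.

1

i → match
ii → no match
iii → no match
iv → no match
v → no match — must start with `y`
vi → no match — must start with `y`
Total matched: 1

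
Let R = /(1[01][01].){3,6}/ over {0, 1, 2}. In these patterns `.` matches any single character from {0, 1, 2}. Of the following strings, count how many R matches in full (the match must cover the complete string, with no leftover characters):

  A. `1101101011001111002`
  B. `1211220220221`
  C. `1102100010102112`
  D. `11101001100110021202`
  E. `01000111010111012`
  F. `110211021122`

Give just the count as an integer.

A → no match
B → no match
C → no match
D → no match
E → no match — must start with `1`
F → no match
Total matched: 0

0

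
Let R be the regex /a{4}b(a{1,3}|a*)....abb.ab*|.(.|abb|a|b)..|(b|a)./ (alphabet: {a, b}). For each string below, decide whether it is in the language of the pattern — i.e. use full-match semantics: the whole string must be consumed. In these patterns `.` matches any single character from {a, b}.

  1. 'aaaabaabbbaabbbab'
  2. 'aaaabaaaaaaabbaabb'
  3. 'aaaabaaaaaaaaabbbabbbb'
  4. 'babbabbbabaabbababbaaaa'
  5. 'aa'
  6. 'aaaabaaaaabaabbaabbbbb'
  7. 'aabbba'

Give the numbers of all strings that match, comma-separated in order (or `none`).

1, 2, 3, 5, 6, 7

1 → match
2 → match
3 → match
4 → no match
5 → match
6 → match
7 → match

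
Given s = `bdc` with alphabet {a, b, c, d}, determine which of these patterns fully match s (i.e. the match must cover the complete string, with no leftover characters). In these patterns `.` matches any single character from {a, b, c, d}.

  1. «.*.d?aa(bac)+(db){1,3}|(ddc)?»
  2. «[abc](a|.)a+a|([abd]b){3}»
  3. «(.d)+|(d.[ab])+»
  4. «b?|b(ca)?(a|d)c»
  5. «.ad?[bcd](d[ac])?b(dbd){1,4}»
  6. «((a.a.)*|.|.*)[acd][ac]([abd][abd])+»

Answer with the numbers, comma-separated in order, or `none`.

1 → no match
2 → no match
3 → no match
4 → match
5 → no match — must end with `dbd`
6 → no match

4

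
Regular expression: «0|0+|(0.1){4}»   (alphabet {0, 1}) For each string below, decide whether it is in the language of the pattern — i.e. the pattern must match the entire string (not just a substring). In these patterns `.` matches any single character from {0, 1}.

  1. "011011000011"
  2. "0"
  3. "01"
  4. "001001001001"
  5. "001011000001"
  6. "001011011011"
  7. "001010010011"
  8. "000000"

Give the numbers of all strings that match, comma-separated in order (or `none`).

2, 4, 6, 8

1 → no match
2 → match
3 → no match
4 → match
5 → no match
6 → match
7 → no match
8 → match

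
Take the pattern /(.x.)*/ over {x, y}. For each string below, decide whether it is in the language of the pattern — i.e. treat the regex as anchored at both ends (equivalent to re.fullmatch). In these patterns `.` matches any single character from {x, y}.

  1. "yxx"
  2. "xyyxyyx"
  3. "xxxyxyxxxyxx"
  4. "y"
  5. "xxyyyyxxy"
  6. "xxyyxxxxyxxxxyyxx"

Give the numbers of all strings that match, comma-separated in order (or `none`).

1 → match
2 → no match
3 → match
4 → no match
5 → no match
6 → no match

1, 3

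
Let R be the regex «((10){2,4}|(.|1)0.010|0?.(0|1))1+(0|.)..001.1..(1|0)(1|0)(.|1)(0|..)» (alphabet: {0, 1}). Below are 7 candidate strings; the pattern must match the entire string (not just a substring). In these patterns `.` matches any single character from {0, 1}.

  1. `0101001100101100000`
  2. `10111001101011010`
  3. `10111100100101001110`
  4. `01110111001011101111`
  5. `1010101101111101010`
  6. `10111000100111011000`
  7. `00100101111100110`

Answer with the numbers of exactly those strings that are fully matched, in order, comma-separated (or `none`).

1 → no match
2 → no match
3 → match
4 → no match
5 → no match
6 → no match
7 → no match

3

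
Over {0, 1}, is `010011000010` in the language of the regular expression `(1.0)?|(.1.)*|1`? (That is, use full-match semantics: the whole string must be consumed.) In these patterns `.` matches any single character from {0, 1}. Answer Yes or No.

No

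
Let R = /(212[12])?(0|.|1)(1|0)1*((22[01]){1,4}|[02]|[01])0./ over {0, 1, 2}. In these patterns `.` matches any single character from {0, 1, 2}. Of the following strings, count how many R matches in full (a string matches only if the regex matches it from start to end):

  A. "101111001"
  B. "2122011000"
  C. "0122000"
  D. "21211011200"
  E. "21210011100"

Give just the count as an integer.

A. "101111001" → match
B. "2122011000" → match
C. "0122000" → match
D. "21211011200" → match
E. "21210011100" → match
Total matched: 5

5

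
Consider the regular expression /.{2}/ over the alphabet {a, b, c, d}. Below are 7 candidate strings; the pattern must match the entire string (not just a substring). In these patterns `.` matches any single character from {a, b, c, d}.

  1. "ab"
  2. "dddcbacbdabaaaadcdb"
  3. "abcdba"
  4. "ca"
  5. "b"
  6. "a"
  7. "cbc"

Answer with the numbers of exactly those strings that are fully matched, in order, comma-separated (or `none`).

1, 4

1 → match
2 → no match
3 → no match
4 → match
5 → no match
6 → no match
7 → no match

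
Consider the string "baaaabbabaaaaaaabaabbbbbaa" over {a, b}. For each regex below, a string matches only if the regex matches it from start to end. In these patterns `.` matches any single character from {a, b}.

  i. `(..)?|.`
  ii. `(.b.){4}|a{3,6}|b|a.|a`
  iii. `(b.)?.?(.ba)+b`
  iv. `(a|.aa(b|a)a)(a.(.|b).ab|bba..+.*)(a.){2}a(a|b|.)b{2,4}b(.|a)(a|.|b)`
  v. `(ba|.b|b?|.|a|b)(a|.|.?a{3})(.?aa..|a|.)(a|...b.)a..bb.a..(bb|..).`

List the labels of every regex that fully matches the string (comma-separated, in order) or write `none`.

iv

i → no match
ii → no match
iii → no match — must end with "bab"
iv → match
v → no match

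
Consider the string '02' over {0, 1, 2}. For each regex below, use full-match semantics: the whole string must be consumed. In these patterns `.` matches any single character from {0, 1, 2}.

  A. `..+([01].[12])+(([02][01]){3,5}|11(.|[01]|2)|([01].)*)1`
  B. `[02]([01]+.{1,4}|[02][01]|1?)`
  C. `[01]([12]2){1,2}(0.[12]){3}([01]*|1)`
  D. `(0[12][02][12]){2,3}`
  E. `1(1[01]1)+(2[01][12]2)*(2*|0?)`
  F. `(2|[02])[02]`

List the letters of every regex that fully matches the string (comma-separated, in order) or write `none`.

F

A → no match — must end with '1'
B → no match
C → no match
D → no match
E → no match — must start with '11'
F → match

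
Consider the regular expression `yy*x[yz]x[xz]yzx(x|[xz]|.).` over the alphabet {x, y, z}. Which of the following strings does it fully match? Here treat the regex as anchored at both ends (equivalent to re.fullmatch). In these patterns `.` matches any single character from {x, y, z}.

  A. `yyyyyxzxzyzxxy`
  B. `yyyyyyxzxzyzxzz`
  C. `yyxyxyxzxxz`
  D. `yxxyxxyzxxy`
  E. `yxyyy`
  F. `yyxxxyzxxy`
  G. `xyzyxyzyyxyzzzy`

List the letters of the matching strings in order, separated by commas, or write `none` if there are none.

A, B

A → match
B → match
C. `yyxyxyxzxxz` → no match
D. `yxxyxxyzxxy` → no match
E. `yxyyy` → no match
F. `yyxxxyzxxy` → no match
G → no match — must start with `y`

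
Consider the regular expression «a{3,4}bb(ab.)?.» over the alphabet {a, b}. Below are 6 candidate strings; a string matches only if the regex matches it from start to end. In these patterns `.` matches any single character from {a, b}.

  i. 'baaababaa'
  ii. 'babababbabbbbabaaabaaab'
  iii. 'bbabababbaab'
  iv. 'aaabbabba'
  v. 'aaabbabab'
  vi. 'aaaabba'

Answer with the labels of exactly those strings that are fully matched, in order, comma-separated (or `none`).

iv, v, vi

i → no match — must start with 'a'
ii → no match — must start with 'a'
iii → no match — must start with 'a'
iv → match
v → match
vi → match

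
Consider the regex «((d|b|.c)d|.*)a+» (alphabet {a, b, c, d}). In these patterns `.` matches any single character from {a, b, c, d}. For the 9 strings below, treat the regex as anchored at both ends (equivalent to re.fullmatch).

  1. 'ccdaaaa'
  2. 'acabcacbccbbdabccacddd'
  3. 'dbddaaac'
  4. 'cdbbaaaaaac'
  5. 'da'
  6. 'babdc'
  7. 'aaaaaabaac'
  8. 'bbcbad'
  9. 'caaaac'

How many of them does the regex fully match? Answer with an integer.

2

1 → match
2 → no match — must end with 'a'
3 → no match — must end with 'a'
4 → no match — must end with 'a'
5 → match
6 → no match — must end with 'a'
7 → no match — must end with 'a'
8 → no match — must end with 'a'
9 → no match — must end with 'a'
Total matched: 2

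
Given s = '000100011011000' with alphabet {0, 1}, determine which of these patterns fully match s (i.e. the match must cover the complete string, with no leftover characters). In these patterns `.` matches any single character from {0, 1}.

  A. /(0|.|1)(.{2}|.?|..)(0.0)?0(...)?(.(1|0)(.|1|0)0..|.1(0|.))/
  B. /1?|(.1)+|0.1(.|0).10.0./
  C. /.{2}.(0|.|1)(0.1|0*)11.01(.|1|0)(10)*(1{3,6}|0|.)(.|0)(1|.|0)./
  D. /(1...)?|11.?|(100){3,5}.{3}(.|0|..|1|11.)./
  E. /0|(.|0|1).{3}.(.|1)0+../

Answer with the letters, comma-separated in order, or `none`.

A

A → match
B → no match
C → no match
D → no match
E → no match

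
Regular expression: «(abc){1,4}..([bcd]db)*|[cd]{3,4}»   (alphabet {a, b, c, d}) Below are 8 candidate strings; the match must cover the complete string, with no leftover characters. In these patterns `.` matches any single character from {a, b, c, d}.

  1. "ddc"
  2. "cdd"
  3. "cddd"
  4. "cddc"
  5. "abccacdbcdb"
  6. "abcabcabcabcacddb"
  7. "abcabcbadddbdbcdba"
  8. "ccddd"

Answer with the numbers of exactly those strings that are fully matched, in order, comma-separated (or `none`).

1, 2, 3, 4, 5, 6

1 → match
2 → match
3 → match
4 → match
5 → match
6 → match
7 → no match
8 → no match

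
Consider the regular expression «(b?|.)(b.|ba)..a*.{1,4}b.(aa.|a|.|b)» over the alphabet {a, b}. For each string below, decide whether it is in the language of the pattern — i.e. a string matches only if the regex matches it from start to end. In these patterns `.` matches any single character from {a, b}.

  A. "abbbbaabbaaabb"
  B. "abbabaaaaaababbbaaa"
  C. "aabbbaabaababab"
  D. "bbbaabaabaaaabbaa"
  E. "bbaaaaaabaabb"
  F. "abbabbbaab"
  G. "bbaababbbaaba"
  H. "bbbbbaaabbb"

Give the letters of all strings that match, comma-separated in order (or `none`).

A → no match
B → match
C → no match
D → no match
E → no match
F → no match
G → no match
H → match

B, H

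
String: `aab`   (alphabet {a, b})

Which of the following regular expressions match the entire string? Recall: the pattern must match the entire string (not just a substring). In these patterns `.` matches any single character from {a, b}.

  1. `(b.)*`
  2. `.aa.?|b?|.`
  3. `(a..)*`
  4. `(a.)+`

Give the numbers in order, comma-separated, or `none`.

3

1 → no match
2 → no match
3 → match
4 → no match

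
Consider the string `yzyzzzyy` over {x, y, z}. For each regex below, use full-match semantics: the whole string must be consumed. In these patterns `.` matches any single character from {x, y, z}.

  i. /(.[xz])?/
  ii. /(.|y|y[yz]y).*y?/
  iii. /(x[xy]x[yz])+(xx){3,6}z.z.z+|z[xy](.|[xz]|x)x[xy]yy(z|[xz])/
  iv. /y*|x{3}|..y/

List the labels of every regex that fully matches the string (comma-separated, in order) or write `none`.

ii

i → no match
ii → match
iii → no match
iv → no match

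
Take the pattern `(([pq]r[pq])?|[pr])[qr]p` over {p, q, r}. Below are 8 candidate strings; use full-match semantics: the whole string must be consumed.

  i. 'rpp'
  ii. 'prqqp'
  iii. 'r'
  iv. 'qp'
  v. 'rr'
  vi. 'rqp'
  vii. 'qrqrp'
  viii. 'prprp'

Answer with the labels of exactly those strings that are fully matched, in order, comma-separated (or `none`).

i. 'rpp' → no match
ii. 'prqqp' → match
iii. 'r' → no match — must end with 'p'
iv. 'qp' → match
v. 'rr' → no match — must end with 'p'
vi. 'rqp' → match
vii. 'qrqrp' → match
viii. 'prprp' → match

ii, iv, vi, vii, viii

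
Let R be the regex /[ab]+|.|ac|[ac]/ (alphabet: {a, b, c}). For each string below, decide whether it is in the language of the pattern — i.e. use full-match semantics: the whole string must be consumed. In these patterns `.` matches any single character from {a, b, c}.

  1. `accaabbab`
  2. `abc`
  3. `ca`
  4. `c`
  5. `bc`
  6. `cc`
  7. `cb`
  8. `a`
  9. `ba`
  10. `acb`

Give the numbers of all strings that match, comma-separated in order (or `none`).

4, 8, 9

1 → no match
2 → no match
3 → no match
4 → match
5 → no match
6 → no match
7 → no match
8 → match
9 → match
10 → no match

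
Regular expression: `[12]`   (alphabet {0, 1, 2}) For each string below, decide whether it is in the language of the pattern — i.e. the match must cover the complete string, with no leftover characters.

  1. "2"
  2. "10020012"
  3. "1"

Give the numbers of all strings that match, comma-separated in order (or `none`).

1 → match
2 → no match
3 → match

1, 3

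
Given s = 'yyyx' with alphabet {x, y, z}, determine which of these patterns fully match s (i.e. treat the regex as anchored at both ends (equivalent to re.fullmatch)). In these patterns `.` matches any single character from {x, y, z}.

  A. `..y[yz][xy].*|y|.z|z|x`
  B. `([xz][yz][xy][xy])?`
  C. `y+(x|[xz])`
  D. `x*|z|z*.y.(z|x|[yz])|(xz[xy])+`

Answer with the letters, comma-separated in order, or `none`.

A → no match
B → no match
C → match
D → match

C, D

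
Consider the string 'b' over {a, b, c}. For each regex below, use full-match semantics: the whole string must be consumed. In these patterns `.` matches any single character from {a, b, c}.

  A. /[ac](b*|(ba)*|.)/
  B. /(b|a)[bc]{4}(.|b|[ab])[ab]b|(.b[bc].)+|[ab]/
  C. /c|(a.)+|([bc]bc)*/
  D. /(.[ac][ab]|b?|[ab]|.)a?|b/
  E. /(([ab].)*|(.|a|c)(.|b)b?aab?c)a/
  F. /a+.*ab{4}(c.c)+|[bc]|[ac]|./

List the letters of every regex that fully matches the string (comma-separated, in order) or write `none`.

B, D, F

A → no match
B → match
C → no match
D → match
E → no match — must end with 'a'
F → match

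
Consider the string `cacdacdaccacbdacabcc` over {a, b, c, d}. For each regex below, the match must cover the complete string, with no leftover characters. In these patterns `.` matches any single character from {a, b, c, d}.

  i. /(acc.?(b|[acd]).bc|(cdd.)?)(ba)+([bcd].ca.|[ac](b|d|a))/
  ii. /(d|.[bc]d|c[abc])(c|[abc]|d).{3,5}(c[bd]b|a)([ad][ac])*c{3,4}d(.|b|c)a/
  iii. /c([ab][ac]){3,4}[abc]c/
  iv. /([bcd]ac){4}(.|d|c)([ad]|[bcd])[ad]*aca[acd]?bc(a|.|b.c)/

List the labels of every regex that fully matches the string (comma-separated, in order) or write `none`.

i → no match
ii → no match — must end with `a`
iii → no match
iv → match

iv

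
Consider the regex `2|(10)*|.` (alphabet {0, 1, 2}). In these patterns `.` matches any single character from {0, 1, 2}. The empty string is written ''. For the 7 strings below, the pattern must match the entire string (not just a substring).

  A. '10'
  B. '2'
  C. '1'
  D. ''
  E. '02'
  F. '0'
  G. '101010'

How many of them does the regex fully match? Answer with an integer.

6

A → match
B → match
C → match
D → match
E → no match
F → match
G → match
Total matched: 6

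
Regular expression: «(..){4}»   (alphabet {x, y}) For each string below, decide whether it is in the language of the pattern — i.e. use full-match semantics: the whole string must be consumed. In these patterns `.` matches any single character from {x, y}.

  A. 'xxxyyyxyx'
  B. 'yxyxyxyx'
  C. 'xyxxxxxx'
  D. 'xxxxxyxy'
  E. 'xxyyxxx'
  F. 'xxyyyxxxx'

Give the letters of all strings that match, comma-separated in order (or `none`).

B, C, D

A. 'xxxyyyxyx' → no match
B. 'yxyxyxyx' → match
C. 'xyxxxxxx' → match
D. 'xxxxxyxy' → match
E. 'xxyyxxx' → no match
F. 'xxyyyxxxx' → no match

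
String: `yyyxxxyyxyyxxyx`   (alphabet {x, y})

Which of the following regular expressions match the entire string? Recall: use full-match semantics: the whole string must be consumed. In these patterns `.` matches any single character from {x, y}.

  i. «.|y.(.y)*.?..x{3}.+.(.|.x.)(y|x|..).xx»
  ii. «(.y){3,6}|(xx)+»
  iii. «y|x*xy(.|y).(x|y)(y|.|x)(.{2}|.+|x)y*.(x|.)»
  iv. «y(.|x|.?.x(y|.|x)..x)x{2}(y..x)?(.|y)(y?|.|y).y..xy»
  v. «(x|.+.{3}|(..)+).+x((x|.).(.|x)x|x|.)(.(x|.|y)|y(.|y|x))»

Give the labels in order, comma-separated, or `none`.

i → no match
ii → no match
iii → no match
iv → no match — must end with `xy`
v → match

v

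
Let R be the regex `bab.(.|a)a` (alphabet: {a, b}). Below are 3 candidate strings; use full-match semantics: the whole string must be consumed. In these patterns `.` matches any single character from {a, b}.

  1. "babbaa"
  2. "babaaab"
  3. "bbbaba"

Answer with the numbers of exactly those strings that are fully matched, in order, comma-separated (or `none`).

1

1 → match
2 → no match — must end with "a"
3 → no match — must start with "bab"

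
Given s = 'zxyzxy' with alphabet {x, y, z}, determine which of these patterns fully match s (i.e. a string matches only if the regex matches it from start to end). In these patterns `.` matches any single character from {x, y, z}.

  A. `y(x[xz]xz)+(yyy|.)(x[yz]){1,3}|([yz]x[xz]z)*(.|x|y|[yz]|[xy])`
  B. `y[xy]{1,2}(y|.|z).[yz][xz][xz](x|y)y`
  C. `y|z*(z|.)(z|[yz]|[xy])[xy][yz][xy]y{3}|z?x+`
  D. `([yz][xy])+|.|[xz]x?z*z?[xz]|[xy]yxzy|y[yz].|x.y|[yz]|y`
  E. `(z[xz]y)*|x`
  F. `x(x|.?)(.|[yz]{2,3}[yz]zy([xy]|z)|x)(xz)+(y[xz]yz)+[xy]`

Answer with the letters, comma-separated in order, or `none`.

A → no match
B → no match — must start with 'y'
C → no match
D → no match
E → match
F → no match — must start with 'x'

E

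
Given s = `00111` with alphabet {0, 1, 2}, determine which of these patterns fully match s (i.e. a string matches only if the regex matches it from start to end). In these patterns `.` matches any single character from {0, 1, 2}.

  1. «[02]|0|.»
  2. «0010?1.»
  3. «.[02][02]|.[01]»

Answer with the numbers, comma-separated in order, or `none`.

2

1 → no match
2 → match
3 → no match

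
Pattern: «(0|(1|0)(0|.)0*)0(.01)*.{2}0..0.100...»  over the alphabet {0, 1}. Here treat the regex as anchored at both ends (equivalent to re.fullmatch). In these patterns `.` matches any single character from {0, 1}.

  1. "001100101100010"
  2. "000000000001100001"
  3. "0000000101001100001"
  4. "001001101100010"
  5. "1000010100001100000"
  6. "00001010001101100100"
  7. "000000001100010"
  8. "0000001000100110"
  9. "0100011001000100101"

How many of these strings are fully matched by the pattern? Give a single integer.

1 → match
2 → match
3 → match
4 → match
5 → match
6 → match
7 → match
8 → match
9 → match
Total matched: 9

9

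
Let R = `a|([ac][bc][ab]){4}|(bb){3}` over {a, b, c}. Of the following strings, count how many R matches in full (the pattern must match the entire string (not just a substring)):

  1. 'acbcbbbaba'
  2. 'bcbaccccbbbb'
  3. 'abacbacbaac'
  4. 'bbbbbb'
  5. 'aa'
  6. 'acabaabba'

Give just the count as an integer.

1 → no match
2 → no match
3 → no match
4 → match
5 → no match
6 → no match
Total matched: 1

1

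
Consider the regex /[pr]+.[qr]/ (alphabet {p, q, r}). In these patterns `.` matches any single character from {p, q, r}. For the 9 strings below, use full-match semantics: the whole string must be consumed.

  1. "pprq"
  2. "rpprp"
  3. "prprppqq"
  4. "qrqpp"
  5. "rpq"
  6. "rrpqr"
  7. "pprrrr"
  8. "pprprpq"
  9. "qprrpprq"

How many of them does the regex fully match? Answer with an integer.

1 → match
2 → no match
3 → match
4 → no match
5 → match
6 → match
7 → match
8 → match
9 → no match
Total matched: 6

6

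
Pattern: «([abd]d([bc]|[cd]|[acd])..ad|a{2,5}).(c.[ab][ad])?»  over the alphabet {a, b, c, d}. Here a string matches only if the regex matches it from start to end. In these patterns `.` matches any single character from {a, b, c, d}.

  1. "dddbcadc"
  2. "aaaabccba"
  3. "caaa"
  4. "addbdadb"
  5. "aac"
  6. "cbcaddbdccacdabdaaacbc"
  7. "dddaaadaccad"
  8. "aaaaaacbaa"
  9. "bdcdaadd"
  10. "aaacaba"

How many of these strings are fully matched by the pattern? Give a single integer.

8

1 → match
2 → match
3 → no match
4 → match
5 → match
6 → no match
7 → match
8 → match
9 → match
10 → match
Total matched: 8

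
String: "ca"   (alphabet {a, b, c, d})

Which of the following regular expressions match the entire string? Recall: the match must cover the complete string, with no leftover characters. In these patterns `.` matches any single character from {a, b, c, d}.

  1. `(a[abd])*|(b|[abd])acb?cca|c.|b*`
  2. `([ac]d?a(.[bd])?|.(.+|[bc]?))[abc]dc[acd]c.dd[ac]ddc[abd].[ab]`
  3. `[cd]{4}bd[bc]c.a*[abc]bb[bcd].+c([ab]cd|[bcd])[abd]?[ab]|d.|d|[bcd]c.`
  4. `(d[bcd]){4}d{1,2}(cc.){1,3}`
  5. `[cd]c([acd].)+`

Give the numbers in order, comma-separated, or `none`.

1 → match
2 → no match
3 → no match
4 → no match — must start with "d"
5 → no match

1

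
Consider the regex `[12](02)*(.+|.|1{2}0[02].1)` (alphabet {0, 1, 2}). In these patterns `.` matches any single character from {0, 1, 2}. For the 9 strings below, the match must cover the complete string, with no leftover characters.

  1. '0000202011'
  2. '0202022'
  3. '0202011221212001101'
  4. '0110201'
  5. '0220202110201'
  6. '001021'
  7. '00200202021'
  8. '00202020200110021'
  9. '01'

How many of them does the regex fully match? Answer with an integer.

1 → no match
2 → no match
3 → no match
4 → no match
5 → no match
6 → no match
7 → no match
8 → no match
9 → no match
Total matched: 0

0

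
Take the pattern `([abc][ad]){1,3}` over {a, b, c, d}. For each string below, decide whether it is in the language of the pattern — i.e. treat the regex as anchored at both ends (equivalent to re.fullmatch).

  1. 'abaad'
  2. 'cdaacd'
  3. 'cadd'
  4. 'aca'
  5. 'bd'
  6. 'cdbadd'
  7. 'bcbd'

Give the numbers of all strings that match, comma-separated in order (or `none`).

1. 'abaad' → no match
2. 'cdaacd' → match
3. 'cadd' → no match
4. 'aca' → no match
5. 'bd' → match
6. 'cdbadd' → no match
7. 'bcbd' → no match

2, 5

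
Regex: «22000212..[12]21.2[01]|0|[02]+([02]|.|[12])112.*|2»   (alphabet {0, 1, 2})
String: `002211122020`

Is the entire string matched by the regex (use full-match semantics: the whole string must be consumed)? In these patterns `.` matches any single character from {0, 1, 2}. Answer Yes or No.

Yes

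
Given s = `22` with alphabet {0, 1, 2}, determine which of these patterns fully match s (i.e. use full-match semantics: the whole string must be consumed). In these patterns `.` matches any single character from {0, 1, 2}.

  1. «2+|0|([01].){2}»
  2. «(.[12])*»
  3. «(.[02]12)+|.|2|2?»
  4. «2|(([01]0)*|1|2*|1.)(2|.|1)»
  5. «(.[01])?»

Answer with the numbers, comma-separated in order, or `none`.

1 → match
2 → match
3 → no match
4 → match
5 → no match

1, 2, 4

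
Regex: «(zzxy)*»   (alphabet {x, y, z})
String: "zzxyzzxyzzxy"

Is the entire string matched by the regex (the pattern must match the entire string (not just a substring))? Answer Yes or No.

Yes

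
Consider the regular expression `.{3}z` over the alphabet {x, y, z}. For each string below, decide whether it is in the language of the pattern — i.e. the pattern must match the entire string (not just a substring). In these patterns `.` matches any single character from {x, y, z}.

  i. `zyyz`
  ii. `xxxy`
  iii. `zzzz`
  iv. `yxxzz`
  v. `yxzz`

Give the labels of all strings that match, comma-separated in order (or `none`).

i, iii, v

i → match
ii → no match — must end with `z`
iii → match
iv → no match
v → match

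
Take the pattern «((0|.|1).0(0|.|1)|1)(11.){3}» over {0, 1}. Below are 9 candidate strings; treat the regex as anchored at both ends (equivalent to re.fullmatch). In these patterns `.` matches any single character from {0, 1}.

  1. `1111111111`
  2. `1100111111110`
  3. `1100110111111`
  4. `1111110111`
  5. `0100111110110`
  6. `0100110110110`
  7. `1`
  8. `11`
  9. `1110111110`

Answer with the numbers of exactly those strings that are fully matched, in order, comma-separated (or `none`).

1 → match
2 → match
3 → match
4 → match
5 → match
6 → match
7 → no match
8 → no match
9 → match

1, 2, 3, 4, 5, 6, 9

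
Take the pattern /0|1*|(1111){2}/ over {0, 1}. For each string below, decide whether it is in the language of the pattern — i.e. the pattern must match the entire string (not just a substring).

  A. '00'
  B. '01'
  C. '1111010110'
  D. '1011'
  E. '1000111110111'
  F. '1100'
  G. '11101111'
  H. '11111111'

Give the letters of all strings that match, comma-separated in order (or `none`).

A → no match
B → no match
C → no match
D → no match
E → no match
F → no match
G → no match
H → match

H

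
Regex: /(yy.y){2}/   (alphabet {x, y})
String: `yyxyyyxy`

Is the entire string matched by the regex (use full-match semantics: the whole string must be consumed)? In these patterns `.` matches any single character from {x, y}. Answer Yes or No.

Yes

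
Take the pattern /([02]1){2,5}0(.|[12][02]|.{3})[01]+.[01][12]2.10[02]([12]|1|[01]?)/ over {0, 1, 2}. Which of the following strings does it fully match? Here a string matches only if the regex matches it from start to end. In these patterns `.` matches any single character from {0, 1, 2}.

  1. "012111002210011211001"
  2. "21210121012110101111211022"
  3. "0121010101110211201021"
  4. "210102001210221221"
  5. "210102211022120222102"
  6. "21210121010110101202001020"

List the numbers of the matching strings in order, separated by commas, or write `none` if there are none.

1 → no match
2 → match
3 → match
4 → no match
5 → no match
6 → no match

2, 3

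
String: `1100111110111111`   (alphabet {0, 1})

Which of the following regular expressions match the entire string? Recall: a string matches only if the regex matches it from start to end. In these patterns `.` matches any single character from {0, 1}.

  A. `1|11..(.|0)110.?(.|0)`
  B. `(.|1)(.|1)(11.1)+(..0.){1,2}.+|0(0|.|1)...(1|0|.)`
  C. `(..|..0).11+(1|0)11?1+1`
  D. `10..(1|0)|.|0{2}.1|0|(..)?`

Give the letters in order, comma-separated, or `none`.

A → no match
B → no match
C → match
D → no match

C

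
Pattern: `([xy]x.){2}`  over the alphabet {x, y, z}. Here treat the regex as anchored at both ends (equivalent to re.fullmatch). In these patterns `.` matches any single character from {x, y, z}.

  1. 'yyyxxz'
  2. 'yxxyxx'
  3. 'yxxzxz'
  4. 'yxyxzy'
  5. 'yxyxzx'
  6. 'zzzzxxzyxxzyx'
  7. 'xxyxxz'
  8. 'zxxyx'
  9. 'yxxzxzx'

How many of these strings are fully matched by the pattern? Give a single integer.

1 → no match
2 → match
3 → no match
4 → no match
5 → no match
6 → no match
7 → match
8 → no match
9 → no match
Total matched: 2

2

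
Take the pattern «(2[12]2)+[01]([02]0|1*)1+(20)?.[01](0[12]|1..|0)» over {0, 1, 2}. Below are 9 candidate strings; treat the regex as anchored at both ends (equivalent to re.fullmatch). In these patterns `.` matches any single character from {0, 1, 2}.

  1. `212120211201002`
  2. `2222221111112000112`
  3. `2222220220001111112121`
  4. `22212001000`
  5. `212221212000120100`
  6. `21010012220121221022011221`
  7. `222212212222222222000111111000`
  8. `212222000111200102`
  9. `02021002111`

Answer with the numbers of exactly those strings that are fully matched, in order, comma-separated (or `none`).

2, 7, 8

1 → no match
2 → match
3 → no match
4 → no match
5 → no match
6 → no match
7 → match
8 → match
9 → no match — must start with `2`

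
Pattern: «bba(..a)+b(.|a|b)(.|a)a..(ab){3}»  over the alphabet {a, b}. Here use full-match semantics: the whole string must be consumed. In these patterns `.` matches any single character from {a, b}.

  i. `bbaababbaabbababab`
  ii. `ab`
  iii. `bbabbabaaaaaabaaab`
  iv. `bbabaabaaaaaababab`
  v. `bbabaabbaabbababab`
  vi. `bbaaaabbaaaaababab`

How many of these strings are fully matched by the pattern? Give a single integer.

4

i → match
ii → no match — must start with `bba`
iii → no match
iv → match
v → match
vi → match
Total matched: 4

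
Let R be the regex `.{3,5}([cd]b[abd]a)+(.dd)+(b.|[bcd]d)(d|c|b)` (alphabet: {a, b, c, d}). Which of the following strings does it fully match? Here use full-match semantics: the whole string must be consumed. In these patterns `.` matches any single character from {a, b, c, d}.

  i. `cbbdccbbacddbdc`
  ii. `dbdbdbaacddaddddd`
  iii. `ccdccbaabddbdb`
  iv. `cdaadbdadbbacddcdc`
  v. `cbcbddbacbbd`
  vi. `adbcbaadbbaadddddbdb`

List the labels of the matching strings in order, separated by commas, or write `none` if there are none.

i → match
ii → match
iii → match
iv → match
v → no match
vi → match

i, ii, iii, iv, vi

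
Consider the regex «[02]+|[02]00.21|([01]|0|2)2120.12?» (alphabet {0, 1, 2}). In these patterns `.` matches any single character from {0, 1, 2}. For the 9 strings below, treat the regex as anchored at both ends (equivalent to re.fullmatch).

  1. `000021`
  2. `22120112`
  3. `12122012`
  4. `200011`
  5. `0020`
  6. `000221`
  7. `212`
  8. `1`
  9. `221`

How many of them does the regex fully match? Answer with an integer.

4

1 → match
2 → match
3 → no match
4 → no match
5 → match
6 → match
7 → no match
8 → no match
9 → no match
Total matched: 4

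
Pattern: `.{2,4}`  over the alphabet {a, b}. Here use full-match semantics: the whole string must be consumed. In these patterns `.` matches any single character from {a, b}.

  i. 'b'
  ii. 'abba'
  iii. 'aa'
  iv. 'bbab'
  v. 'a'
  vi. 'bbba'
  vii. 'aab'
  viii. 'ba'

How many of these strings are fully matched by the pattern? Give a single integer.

i → no match
ii → match
iii → match
iv → match
v → no match
vi → match
vii → match
viii → match
Total matched: 6

6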